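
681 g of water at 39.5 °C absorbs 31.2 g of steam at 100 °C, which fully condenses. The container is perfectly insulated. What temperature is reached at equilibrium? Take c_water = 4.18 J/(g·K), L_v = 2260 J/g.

Let T be the final temperature. ΣQ_i = 0:
steam→water at 100 °C releases m L_v = 31.2×2260 = 70512
  condensate cools 100→T: 31.2×4.18×(T − 100) = 130.42(T − 100)
  original water: 2846.6(T − 39.5)
2977 T = 70512 + 13042 + 112440 = 195994
T ≈ 65.84 °C — below 100 °C, confirming all the steam condensed.

T_f ≈ 65.8 °C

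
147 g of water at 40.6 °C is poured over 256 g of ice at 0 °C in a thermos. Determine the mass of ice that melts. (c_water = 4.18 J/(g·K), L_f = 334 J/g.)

Water can give up m c ΔT = 147×4.18×40.6 = 24947 J before reaching 0 °C.
Melting all 256 g of ice would need 256×334 = 85504 J.
24947 J < 85504 J, so only part of the ice melts and the system sits at 0 °C.
m_melt = 24947 / L_f = 74.69 g.

m_melted ≈ 74.7 g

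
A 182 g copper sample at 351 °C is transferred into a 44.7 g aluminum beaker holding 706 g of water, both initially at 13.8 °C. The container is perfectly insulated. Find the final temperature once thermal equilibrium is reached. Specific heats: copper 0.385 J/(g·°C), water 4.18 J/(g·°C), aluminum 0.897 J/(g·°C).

T_f ≈ 21.5 °C

T_f = Σ m_i c_i T_i / Σ m_i c_i:
T_f = (70.07×351 + 2951.1×13.8 + 40.1×13.8) / (70.07 + 2951.1 + 40.1)
    = 65873 / 3061.2 ≈ 21.52 °C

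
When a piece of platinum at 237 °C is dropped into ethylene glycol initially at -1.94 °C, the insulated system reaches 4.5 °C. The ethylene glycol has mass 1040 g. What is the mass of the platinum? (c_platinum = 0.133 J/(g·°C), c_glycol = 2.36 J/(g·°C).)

Energy conservation, ΣQ = 0:
m·0.133·(4.5 − 237) + 1040·2.36·(4.5 − (-1.94)) = 0
-30.92 m = -15806
m = -15806/-30.92 ≈ 511.2 g

m ≈ 511 g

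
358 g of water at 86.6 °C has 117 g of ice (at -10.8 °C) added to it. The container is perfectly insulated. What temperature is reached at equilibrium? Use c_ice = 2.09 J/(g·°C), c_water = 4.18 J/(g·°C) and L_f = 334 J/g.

T_f ≈ 44.3 °C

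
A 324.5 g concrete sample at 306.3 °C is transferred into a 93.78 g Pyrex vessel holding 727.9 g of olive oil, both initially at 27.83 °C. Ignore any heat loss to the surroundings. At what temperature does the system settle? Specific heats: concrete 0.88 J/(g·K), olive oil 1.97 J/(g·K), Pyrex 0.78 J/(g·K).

T_f ≈ 72.2 °C

T_f is the heat-capacity-weighted average of the initial temperatures:
T_f = (285.56×306.3 + 1434×27.83 + 73.15×27.83) / (285.56 + 1434 + 73.15)
    = 129410 / 1792.7 ≈ 72.19 °C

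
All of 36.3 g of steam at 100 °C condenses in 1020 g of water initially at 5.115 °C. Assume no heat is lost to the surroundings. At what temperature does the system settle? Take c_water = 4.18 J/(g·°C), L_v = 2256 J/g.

T_f ≈ 26.9 °C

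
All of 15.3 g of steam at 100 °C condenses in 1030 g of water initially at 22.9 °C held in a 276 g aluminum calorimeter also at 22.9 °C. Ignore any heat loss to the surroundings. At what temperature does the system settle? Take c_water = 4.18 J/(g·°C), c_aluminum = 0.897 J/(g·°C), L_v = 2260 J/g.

T_f ≈ 31.5 °C

Conservation of energy gives ΣQ = 0:
latent heat released on condensation: 15.3×2260 = 34578; condensate cools 100→T: 15.3×4.18×(T − 100) = 63.95(T − 100); water warms: 1030×4.18×(T − 22.9) = 4305.4(T − 22.9); aluminum cup: 276×0.897×(T − 22.9) = 247.57(T − 22.9)
4616.9 T = 34578 + 6395.4 + 104263 = 145236
T ≈ 31.46 °C (< 100 °C, so full condensation is consistent).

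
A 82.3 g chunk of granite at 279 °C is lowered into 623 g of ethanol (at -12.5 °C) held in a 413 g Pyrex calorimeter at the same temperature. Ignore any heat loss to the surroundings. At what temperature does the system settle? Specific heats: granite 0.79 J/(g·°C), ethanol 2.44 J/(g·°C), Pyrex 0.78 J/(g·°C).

T_f ≈ -2.6 °C

Net heat exchanged in the isolated system is zero:
82.3×0.79×(T − 279) + 623×2.44×(T − (-12.5)) + 413×0.78×(T − (-12.5)) = 0
65.02(T − 279) + 1520.1(T − (-12.5)) + 322.14(T − (-12.5)) = 0
(65.02 + 1520.1 + 322.14) T = 65.02×279 + 1520.1×(-12.5) + 322.14×(-12.5)
T = -4888.5 / 1907.3 = -2.56 °C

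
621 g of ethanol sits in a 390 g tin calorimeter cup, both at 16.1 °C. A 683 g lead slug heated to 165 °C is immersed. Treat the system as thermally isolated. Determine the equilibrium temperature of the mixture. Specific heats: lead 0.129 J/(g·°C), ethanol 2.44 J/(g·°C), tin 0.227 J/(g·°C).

T_f ≈ 23.9 °C

Setting the total heat transfer to zero:
683*0.129*(T − 165) + 621*2.44*(T − 16.1) + 390*0.227*(T − 16.1) = 0
1691.9 T = 40358
T = 40358/1691.9 ≈ 23.85 °C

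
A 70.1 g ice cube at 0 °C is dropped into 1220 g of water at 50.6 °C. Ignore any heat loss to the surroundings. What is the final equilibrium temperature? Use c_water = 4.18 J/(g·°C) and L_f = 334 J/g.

T_f ≈ 43.5 °C

Net heat exchanged in the isolated system is zero:
melt ice: 70.1·334 = 23413; meltwater 0→T: 70.1·4.18·T = 293.02 T; water cools: 1220·4.18·(T − 50.6) = 5099.6(T − 50.6)
5392.6 T = 258040 − 23413 = 234626
T ≈ 43.51 °C (positive, so assuming full melt was valid).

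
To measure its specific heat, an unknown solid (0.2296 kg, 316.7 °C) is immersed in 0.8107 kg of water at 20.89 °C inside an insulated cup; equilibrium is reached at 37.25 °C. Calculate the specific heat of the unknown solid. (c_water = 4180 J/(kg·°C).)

Let T be the final temperature. ΣQ_i = 0:
0.2296×c×(37.25 − 316.7) + 0.8107×4180×(37.25 − 20.89) = 0
-64.16 c = -55440
c = -55440/-64.16 ≈ 864.1 J/(kg·°C)

c ≈ 864 J/(kg·°C)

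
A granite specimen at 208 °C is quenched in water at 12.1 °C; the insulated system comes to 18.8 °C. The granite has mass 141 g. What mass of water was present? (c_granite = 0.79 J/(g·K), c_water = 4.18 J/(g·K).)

Let T be the final temperature. ΣQ_i = 0:
141·0.79·(18.8 − 208) + m·4.18·(18.8 − 12.1) = 0
28.01 m = 21075
m = 21075/28.01 ≈ 752.5 g

m ≈ 753 g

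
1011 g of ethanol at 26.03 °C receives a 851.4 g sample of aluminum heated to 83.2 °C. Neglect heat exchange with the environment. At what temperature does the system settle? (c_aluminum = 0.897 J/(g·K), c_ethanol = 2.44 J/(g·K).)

Net heat exchanged in the isolated system is zero:
851.4*0.897*(T − 83.2) + 1011*2.44*(T − 26.03) = 0
763.71(T − 83.2) + 2466.8(T − 26.03) = 0
(763.71 + 2466.8) T = 763.71*83.2 + 2466.8*26.03
T = 127752 / 3230.5 = 39.5 °C

T_f ≈ 39.5 °C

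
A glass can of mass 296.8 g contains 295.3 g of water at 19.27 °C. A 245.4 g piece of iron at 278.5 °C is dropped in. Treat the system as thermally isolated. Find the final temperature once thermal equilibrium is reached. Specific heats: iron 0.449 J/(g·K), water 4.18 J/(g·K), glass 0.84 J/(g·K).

Let T be the final temperature. ΣQ_i = 0:
245.4×0.449×(T − 278.5) + 295.3×4.18×(T − 19.27) + 296.8×0.84×(T − 19.27) = 0
110.18(T − 278.5) + 1234.4(T − 19.27) + 249.31(T − 19.27) = 0
1593.9 T = 59277
T ≈ 37.19 °C

T_f ≈ 37.2 °C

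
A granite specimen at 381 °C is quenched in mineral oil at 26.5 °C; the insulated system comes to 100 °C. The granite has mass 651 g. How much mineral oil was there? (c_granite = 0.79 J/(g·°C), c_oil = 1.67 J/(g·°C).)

m ≈ 1180 g

Setting the total heat transfer to zero:
651×0.79×(100 − 381) + m×1.67×(100 − 26.5) = 0
122.74 m = 144515
m = 144515/122.74 ≈ 1177 g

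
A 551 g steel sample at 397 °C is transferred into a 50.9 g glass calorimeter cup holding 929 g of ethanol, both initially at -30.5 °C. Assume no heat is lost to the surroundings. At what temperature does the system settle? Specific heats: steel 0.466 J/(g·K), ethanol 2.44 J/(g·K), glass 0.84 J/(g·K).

T_f ≈ 12.3 °C

Conservation of energy gives ΣQ = 0:
551×0.466×(T − 397) + 929×2.44×(T − (-30.5)) + 50.9×0.84×(T − (-30.5)) = 0
(256.77 + 2266.8 + 42.76) T = 256.77×397 + 2266.8×(-30.5) + 42.76×(-30.5)
T = 31496 / 2566.3 = 12.3 °C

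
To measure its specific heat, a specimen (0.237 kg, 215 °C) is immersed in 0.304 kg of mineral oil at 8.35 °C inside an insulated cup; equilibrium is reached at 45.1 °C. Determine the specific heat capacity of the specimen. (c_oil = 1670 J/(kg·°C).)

c ≈ 463 J/(kg·°C)

Heat lost by the specimen = heat gained by the oil:
0.237·c·(215 − 45.1) = 0.304·1670·(45.1 − 8.35)
40.27 c = 18657  ⇒  c ≈ 463.3 J/(kg·°C)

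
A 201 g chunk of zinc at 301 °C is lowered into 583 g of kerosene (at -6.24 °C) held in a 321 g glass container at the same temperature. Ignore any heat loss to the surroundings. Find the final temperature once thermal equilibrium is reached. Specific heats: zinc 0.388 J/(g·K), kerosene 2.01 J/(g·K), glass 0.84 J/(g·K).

Energy conservation, ΣQ = 0:
201×0.388×(T − 301) + 583×2.01×(T − (-6.24)) + 321×0.84×(T − (-6.24)) = 0
77.99(T − 301) + 1171.8(T − (-6.24)) + 269.64(T − (-6.24)) = 0
1519.5 T = 14480
T = 14480/1519.5 ≈ 9.53 °C

T_f ≈ 9.5 °C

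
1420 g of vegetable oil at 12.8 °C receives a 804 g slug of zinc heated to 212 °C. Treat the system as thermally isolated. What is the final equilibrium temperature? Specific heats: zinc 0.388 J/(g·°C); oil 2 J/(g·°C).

T_f ≈ 32.5 °C

Heat lost by the zinc equals heat gained by the oil:
804×0.388×(212 − T) = 1420×2×(T − 12.8)
311.95(212 − T) = 2840(T − 12.8)
3152 T = 102486  ⇒  T ≈ 32.52 °C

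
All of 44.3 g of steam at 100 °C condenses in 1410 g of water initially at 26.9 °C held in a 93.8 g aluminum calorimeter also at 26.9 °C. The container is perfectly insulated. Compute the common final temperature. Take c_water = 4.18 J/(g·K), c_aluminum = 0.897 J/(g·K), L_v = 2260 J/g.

T_f ≈ 45.3 °C

Sum of m c ΔT and latent-heat terms is zero:
condense steam: −44.3·2260 = −100118
  condensate cools 100→T: 44.3·4.18·(T − 100) = 185.17(T − 100)
  water warms: 1410·4.18·(T − 26.9) = 5893.8(T − 26.9)
  aluminum cup: 93.8·0.897·(T − 26.9) = 84.14(T − 26.9)
6163.1 T = 100118 + 18517 + 160807 = 279442
T ≈ 45.34 °C, under the boiling point, so the assumption holds.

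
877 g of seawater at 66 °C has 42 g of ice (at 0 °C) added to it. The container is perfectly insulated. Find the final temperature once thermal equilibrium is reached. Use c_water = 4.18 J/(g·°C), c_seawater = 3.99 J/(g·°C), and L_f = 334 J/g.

Heat gained plus heat lost sum to zero:
fusion: m_ice L_f = 42·334 = 14028; meltwater 0→T: 42·4.18·T = 175.56 T; seawater cools: 877·3.99·(T − 66) = 3499.2(T − 66)
3674.8 T = 230949 − 14028 = 216921
T ≈ 59.03 °C. Since T > 0 °C, the all-ice-melts assumption holds.

T_f ≈ 59.0 °C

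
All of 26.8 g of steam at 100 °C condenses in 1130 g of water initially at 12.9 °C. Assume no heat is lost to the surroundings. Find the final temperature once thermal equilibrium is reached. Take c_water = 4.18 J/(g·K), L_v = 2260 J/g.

T_f ≈ 27.4 °C

Conservation of energy gives ΣQ = 0:
condense steam: −26.8×2260 = −60568; condensate cools 100→T: 26.8×4.18×(T − 100) = 112.02(T − 100); water warms: 1130×4.18×(T − 12.9) = 4723.4(T − 12.9)
4835.4 T = 60568 + 11202 + 60932 = 132702
T ≈ 27.44 °C, under the boiling point, so the assumption holds.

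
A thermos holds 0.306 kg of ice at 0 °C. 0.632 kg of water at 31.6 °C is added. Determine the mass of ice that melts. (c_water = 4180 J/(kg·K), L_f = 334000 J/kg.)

Water can give up m c ΔT = 0.632·4180·31.6 = 83480 J before reaching 0 °C.
Melting all 0.306 kg of ice would need 0.306·334000 = 102204 J.
83480 J < 102204 J, so only part of the ice melts and the system sits at 0 °C.
m_melt = 83480 / L_f = 0.2499 kg.

m_melted ≈ 0.25 kg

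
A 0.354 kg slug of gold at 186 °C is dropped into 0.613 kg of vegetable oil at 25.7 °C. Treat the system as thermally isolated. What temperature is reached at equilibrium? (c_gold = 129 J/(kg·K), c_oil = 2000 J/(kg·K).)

T_f ≈ 31.5 °C

Heat lost by the gold equals heat gained by the oil:
0.354·129·(186 − T) = 0.613·2000·(T − 25.7)
45.67(186 − T) = 1226(T − 25.7)
1271.7 T = 40002  ⇒  T ≈ 31.46 °C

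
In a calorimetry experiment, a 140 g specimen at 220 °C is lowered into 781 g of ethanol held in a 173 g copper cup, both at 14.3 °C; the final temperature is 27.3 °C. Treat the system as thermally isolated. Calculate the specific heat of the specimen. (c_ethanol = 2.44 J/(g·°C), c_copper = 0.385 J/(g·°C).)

Net heat exchanged in the isolated system is zero:
140·c·(27.3 − 220) + 781·2.44·(27.3 − 14.3) + 173·0.385·(27.3 − 14.3) = 0
-26978 c = -25639
c = -25639/-26978 ≈ 0.9504 J/(g·°C)

c ≈ 0.95 J/(g·°C)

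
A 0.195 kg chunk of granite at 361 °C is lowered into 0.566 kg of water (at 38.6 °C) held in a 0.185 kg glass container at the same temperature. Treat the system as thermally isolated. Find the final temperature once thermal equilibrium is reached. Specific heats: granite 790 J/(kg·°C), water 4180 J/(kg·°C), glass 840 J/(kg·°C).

T_f ≈ 57.2 °C

Taking heat into each body as positive, Σ m c ΔT = 0:
0.195*790*(T − 361) + 0.566*4180*(T − 38.6) + 0.185*840*(T − 38.6) = 0
154.05(T − 361) + 2365.9(T − 38.6) + 155.4(T − 38.6) = 0
(154.05 + 2365.9 + 155.4) T = 154.05*361 + 2365.9*38.6 + 155.4*38.6
T = 152933 / 2675.3 = 57.2 °C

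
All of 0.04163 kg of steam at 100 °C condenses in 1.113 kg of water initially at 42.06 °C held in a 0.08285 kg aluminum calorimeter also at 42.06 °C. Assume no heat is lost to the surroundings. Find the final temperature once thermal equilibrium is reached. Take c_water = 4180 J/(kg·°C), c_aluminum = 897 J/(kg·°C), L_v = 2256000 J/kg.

T_f ≈ 63.3 °C

Heat gained plus heat lost sum to zero:
latent heat released on condensation: 0.04163×2256000 = 93917; condensed water 100 °C→T: 174.01(T − 100); original water: 4652.3(T − 42.06); aluminum cup: 0.08285×897×(T − 42.06) = 74.32(T − 42.06)
4900.7 T = 93917 + 17401 + 198803 = 310122
T ≈ 63.28 °C, under the boiling point, so the assumption holds.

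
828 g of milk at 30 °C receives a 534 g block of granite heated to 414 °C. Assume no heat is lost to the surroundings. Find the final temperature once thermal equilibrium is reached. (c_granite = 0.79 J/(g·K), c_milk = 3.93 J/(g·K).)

Heat lost by the granite equals heat gained by the milk:
534·0.79·(414 − T) = 828·3.93·(T − 30)
421.86(414 − T) = 3254(T − 30)
3675.9 T = 272271  ⇒  T ≈ 74.07 °C

T_f ≈ 74.1 °C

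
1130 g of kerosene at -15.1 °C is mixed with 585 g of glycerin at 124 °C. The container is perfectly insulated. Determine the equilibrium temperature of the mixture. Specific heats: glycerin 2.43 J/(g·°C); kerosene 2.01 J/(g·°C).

T_f ≈ 38.4 °C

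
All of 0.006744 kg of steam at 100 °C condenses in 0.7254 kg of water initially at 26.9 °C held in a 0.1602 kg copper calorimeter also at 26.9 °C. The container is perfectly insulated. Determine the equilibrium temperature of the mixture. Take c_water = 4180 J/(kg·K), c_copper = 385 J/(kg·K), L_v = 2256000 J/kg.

T_f ≈ 32.4 °C

Conservation of energy gives ΣQ = 0:
steam→water at 100 °C releases m L_v = 0.006744·2256000 = 15214; condensed water 100 °C→T: 28.19(T − 100); original water: 3032.2(T − 26.9); cup: 61.68(T − 26.9)
3122 T = 15214 + 2819 + 83225 = 101258
T ≈ 32.43 °C — below 100 °C, confirming all the steam condensed.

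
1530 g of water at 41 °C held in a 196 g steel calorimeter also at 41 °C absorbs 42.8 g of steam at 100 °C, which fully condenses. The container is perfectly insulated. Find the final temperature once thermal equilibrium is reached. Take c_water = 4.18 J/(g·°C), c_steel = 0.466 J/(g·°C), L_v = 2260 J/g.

T_f ≈ 57.1 °C

Sum of m c ΔT and latent-heat terms is zero:
latent heat released on condensation: 42.8×2260 = 96728; condensed water 100 °C→T: 178.9(T − 100); water warms: 1530×4.18×(T − 41) = 6395.4(T − 41); cup: 91.34(T − 41)
6665.6 T = 96728 + 17890 + 265956 = 380575
T ≈ 57.09 °C (< 100 °C, so full condensation is consistent).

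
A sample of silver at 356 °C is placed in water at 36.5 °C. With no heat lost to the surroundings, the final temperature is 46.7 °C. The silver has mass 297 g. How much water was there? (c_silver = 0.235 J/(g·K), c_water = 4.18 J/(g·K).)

m ≈ 506 g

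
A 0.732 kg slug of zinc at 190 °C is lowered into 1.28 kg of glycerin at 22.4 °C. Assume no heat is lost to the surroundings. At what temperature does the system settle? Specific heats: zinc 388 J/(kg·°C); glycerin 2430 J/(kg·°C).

T_f ≈ 36.4 °C

T_f is the heat-capacity-weighted average of the initial temperatures:
T_f = (284.02*190 + 3110.4*22.4) / (284.02 + 3110.4)
    = 123636 / 3394.4 ≈ 36.42 °C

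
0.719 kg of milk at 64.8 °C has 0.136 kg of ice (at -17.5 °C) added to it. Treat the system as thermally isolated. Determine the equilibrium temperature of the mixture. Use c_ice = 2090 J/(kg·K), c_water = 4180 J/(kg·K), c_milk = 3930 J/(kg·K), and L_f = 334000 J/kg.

T_f ≈ 39.1 °C

Let T be the final temperature. ΣQ_i = 0:
ice -17.5→0 °C: 0.136×2090×17.5 = 4974.2
  fusion: m_ice L_f = 0.136×334000 = 45424
  meltwater 0→T: 0.136×4180×T = 568.48 T
  milk: 2825.7(T − 64.8)
3394.2 T = 183103 − 50398 = 132705
T ≈ 39.10 °C (positive, so assuming full melt was valid).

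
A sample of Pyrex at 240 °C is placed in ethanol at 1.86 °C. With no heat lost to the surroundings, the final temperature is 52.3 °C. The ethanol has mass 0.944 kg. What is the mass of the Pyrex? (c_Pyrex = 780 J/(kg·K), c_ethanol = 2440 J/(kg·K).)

Conservation of energy gives ΣQ = 0:
m·780·(52.3 − 240) + 0.944·2440·(52.3 − 1.86) = 0
-146406 m = -116181
m = -116181/-146406 ≈ 0.7936 kg

m ≈ 0.794 kg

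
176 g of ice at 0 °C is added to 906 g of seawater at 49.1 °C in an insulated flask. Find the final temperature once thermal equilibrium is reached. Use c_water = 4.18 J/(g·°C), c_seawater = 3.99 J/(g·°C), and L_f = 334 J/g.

T_f ≈ 27.3 °C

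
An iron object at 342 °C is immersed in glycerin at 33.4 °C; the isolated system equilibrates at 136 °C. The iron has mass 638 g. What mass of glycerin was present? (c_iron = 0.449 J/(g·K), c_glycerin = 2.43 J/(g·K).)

Heat lost by the iron = heat gained by the glycerin:
638×0.449×(342 − 136) = m×2.43×(136 − 33.4)
249.32 m = 59011  ⇒  m ≈ 236.7 g

m ≈ 237 g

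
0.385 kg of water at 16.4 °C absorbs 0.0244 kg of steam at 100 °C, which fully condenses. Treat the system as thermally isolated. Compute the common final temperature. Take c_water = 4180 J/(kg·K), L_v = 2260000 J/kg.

T_f ≈ 53.6 °C

Heat gained plus heat lost sum to zero:
steam→water at 100 °C releases m L_v = 0.0244×2260000 = 55144
  condensed water 100 °C→T: 101.99(T − 100)
  original water: 1609.3(T − 16.4)
1711.3 T = 55144 + 10199 + 26393 = 91736
T ≈ 53.61 °C (< 100 °C, so full condensation is consistent).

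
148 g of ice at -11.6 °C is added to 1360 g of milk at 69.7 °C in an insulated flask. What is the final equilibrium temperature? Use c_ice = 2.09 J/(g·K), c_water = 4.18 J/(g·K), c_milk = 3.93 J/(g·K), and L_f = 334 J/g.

T_f ≈ 53.6 °C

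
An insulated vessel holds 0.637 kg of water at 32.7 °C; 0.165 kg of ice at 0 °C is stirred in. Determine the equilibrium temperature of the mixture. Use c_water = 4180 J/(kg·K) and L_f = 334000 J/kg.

T_f ≈ 9.5 °C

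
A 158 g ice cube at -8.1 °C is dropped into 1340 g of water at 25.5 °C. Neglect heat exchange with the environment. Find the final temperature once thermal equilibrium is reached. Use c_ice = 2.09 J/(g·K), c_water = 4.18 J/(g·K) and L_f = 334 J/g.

Let T be the final temperature. ΣQ_i = 0:
warm ice to 0 °C: 158×2.09×(0 − (-8.1)) = 2674.8; fusion: m_ice L_f = 158×334 = 52772; warm the meltwater: 660.44 T; water cools: 1340×4.18×(T − 25.5) = 5601.2(T − 25.5)
6261.6 T = 142831 − 55447 = 87384
T ≈ 13.96 °C — above 0 °C, consistent with complete melting.

T_f ≈ 14.0 °C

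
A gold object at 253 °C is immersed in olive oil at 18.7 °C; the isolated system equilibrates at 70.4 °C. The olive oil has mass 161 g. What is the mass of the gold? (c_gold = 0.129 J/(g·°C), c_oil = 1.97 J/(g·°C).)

m ≈ 696 g

Let T be the final temperature. ΣQ_i = 0:
m×0.129×(70.4 − 253) + 161×1.97×(70.4 − 18.7) = 0
-23.56 m = -16398
m = -16398/-23.56 ≈ 696.1 g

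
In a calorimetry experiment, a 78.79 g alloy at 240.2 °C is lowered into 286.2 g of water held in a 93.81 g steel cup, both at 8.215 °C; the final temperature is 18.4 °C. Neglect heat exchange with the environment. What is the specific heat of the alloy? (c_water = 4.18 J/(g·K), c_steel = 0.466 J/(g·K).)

Heat gained plus heat lost sum to zero:
78.79·c·(18.4 − 240.2) + 286.2·4.18·(18.4 − 8.215) + 93.81·0.466·(18.4 − 8.215) = 0
-17476 c = -12630
c = -12630/-17476 ≈ 0.7227 J/(g·K)

c ≈ 0.723 J/(g·K)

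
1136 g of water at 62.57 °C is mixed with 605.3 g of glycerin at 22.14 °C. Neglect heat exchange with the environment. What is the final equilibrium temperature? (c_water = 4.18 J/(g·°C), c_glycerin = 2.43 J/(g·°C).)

T_f ≈ 53.0 °C

Net heat exchanged in the isolated system is zero:
1136*4.18*(T − 62.57) + 605.3*2.43*(T − 22.14) = 0
4748.5(T − 62.57) + 1470.9(T − 22.14) = 0
(4748.5 + 1470.9) T = 4748.5*62.57 + 1470.9*22.14
T = 329678/6219.4 ≈ 53.01 °C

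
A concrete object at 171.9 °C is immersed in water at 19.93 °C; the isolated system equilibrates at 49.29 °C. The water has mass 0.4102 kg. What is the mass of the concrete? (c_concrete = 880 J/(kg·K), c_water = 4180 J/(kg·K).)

Heat lost by the concrete = heat gained by the water:
m·880·(171.9 − 49.29) = 0.4102·4180·(49.29 − 19.93)
107897 m = 50342  ⇒  m ≈ 0.4666 kg

m ≈ 0.467 kg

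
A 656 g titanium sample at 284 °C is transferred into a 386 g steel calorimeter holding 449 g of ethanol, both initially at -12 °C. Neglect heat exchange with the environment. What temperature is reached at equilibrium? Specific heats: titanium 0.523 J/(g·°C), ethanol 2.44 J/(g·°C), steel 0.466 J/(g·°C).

Energy conservation, ΣQ = 0:
656·0.523·(T − 284) + 449·2.44·(T − (-12)) + 386·0.466·(T − (-12)) = 0
1618.5 T = 82132
T = 82132 / 1618.5 = 50.7 °C

T_f ≈ 50.7 °C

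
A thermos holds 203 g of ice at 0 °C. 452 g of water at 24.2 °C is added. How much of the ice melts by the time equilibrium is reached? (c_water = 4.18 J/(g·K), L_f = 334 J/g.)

m_melted ≈ 137 g

Water can give up m c ΔT = 452·4.18·24.2 = 45723 J before reaching 0 °C.
Melting all 203 g of ice would need 203·334 = 67802 J.
Since 45723 < 67802 J, not all the ice melts; equilibrium is at 0 °C.
Mass melted = 45723/334 ≈ 136.9 g.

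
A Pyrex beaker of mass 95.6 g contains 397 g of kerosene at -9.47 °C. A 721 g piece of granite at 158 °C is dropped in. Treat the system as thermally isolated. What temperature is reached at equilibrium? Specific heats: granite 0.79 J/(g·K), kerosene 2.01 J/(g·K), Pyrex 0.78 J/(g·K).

T_f ≈ 56.7 °C

With ΣQ=0 the equilibrium temperature is the m·c-weighted mean:
T_f = (569.59*158 + 797.97*(-9.47) + 74.57*(-9.47)) / (569.59 + 797.97 + 74.57)
    = 81732 / 1442.1 ≈ 56.67 °C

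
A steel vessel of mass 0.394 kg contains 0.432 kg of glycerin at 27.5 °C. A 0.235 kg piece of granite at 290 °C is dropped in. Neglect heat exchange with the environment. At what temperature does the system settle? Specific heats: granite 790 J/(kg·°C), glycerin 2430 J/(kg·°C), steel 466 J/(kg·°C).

Conservation of energy gives ΣQ = 0:
0.235×790×(T − 290) + 0.432×2430×(T − 27.5) + 0.394×466×(T − 27.5) = 0
(185.65 + 1049.8 + 183.6) T = 185.65×290 + 1049.8×27.5 + 183.6×27.5
T ≈ 61.84 °C

T_f ≈ 61.8 °C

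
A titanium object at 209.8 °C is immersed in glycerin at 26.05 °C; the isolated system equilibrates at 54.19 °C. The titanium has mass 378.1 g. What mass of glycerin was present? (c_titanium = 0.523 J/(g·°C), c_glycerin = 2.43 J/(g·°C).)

m ≈ 450 g

Taking heat into each body as positive, Σ m c ΔT = 0:
378.1×0.523×(54.19 − 209.8) + m×2.43×(54.19 − 26.05) = 0
68.38 m = 30771
m = 30771/68.38 ≈ 450 g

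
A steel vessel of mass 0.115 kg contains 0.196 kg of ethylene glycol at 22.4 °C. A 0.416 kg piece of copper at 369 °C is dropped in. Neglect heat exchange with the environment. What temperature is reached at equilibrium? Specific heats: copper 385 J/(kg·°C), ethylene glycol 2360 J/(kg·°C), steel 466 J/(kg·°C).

T_f ≈ 104.5 °C

T_f is the heat-capacity-weighted average of the initial temperatures:
T_f = (160.16·369 + 462.56·22.4 + 53.59·22.4) / (160.16 + 462.56 + 53.59)
    = 70661 / 676.31 ≈ 104.48 °C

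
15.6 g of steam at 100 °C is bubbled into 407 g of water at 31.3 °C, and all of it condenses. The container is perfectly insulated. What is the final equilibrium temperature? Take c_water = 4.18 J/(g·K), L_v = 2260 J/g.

Setting the total heat transfer to zero:
condense steam: −15.6·2260 = −35256
  condensate cools 100→T: 15.6·4.18·(T − 100) = 65.21(T − 100)
  water warms: 407·4.18·(T − 31.3) = 1701.3(T − 31.3)
1766.5 T = 35256 + 6520.8 + 53249 = 95026
T ≈ 53.79 °C (< 100 °C, so full condensation is consistent).

T_f ≈ 53.8 °C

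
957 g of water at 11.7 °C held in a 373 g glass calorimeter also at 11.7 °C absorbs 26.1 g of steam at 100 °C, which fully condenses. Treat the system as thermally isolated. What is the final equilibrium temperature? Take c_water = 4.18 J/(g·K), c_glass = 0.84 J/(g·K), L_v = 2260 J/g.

Heat gained plus heat lost sum to zero:
latent heat released on condensation: 26.1×2260 = 58986; condensate cools 100→T: 26.1×4.18×(T − 100) = 109.1(T − 100); water warms: 957×4.18×(T − 11.7) = 4000.3(T − 11.7); glass cup: 373×0.84×(T − 11.7) = 313.32(T − 11.7)
4422.7 T = 58986 + 10910 + 50469 = 120365
T ≈ 27.22 °C (< 100 °C, so full condensation is consistent).

T_f ≈ 27.2 °C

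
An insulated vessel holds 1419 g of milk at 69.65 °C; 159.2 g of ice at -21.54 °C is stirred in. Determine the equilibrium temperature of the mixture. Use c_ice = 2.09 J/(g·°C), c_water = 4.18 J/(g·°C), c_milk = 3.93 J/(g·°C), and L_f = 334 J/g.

T_f ≈ 52.6 °C

Energy balance with sensible and latent terms:
warm ice to 0 °C: 159.2·2.09·(0 − (-21.54)) = 7167
  latent heat to melt: 159.2·334 = 53173
  warm the meltwater: 665.46 T
  milk: 5576.7(T − 69.65)
6242.1 T = 388415 − 60340 = 328075
T ≈ 52.56 °C. Since T > 0 °C, the all-ice-melts assumption holds.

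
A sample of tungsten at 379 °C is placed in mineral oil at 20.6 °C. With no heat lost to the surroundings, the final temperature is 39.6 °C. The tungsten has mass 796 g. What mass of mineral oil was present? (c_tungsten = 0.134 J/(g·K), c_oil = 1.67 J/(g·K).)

m ≈ 1140 g

Heat lost by the tungsten = heat gained by the oil:
796·0.134·(379 − 39.6) = m·1.67·(39.6 − 20.6)
31.73 m = 36202  ⇒  m ≈ 1141 g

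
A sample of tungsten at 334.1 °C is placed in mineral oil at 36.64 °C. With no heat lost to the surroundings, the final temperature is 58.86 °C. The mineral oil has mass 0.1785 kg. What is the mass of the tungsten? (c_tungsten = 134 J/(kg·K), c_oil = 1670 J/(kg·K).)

Energy conservation, ΣQ = 0:
m×134×(58.86 − 334.1) + 0.1785×1670×(58.86 − 36.64) = 0
-36882 m = -6623.7
m = -6623.7/-36882 ≈ 0.1796 kg

m ≈ 0.18 kg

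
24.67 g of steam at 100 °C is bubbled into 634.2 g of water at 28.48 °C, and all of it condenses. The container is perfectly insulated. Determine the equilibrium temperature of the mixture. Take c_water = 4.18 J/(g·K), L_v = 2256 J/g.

Conservation of energy gives ΣQ = 0:
latent heat released on condensation: 24.67×2256 = 55656; condensed water 100 °C→T: 103.12(T − 100); original water: 2651(T − 28.48)
2754.1 T = 55656 + 10312 + 75499 = 141467
T ≈ 51.37 °C, under the boiling point, so the assumption holds.

T_f ≈ 51.4 °C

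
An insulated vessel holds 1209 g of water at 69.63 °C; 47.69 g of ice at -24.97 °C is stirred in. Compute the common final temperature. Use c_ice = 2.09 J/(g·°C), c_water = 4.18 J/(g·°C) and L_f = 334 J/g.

Taking heat into each body as positive, Σ m c ΔT = 0:
ice -24.97→0 °C: 47.69·2.09·24.97 = 2488.8
  melt ice: 47.69·334 = 15928
  warm the meltwater: 199.34 T
  water: 5053.6(T − 69.63)
5253 T = 351884 − 18417 = 333466
T ≈ 63.48 °C (positive, so assuming full melt was valid).

T_f ≈ 63.5 °C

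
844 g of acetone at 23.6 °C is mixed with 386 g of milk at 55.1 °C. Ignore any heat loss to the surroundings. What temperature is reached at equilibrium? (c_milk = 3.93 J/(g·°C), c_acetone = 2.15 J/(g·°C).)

Taking heat into each body as positive, Σ m c ΔT = 0:
386*3.93*(T − 55.1) + 844*2.15*(T − 23.6) = 0
1517(T − 55.1) + 1814.6(T − 23.6) = 0
3331.6 T = 126410
T = 126410 / 3331.6 = 37.9 °C

T_f ≈ 37.9 °C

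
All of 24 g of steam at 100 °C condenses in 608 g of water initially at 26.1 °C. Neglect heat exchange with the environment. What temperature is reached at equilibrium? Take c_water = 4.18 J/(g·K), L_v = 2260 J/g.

Sum of m c ΔT and latent-heat terms is zero:
condense steam: −24·2260 = −54240; condensate cools 100→T: 24·4.18·(T − 100) = 100.32(T − 100); original water: 2541.4(T − 26.1)
2641.8 T = 54240 + 10032 + 66332 = 130604
T ≈ 49.44 °C — below 100 °C, confirming all the steam condensed.

T_f ≈ 49.4 °C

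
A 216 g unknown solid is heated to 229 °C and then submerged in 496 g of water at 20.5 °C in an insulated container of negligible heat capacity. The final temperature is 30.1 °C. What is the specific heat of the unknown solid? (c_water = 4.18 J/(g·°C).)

c ≈ 0.463 J/(g·°C)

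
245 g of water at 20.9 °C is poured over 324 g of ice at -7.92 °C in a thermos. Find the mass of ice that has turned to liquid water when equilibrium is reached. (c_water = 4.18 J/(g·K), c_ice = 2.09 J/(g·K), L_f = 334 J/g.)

Cooling the water to 0 °C releases 245·4.18·20.9 = 21404 J.
Of that, 324·2.09·7.92 = 5363.1 J goes to bring the ice to 0 °C, leaving 16041 J.
Melting all 324 g of ice would need 324·334 = 108216 J.
Since 16041 < 108216 J, not all the ice melts; equilibrium is at 0 °C.
Mass melted = 16041/334 ≈ 48.03 g.

m_melted ≈ 48 g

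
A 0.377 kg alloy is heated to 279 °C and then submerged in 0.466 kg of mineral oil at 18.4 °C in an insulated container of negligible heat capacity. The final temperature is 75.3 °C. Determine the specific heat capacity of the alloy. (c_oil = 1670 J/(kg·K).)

c ≈ 577 J/(kg·K)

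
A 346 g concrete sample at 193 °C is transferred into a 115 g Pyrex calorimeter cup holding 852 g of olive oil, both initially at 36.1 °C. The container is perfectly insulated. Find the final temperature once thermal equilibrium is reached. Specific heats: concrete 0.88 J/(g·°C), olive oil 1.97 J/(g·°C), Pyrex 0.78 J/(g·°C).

T_f ≈ 59.1 °C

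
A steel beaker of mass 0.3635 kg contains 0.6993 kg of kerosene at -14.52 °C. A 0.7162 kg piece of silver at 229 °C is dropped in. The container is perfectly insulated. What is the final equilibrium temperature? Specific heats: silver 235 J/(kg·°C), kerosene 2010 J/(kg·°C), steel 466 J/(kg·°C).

T_f ≈ 9.0 °C

Let T be the final temperature. ΣQ_i = 0:
0.7162*235*(T − 229) + 0.6993*2010*(T − (-14.52)) + 0.3635*466*(T − (-14.52)) = 0
168.31(T − 229) + 1405.6(T − (-14.52)) + 169.39(T − (-14.52)) = 0
(168.31 + 1405.6 + 169.39) T = 168.31*229 + 1405.6*(-14.52) + 169.39*(-14.52)
T = 15674 / 1743.3 = 8.99 °C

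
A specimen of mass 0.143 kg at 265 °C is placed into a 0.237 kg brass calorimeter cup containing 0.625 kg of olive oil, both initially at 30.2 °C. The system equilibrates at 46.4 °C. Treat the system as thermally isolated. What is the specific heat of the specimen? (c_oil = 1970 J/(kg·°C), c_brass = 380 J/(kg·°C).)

Setting the total heat transfer to zero:
0.143×c×(46.4 − 265) + 0.625×1970×(46.4 − 30.2) + 0.237×380×(46.4 − 30.2) = 0
-31.26 c = -21405
c = -21405/-31.26 ≈ 684.8 J/(kg·°C)

c ≈ 685 J/(kg·°C)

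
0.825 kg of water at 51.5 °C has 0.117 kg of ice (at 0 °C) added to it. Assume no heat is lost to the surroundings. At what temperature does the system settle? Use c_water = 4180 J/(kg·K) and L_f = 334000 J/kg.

T_f ≈ 35.2 °C

Energy conservation, ΣQ = 0:
fusion: m_ice L_f = 0.117×334000 = 39078; warm the meltwater: 489.06 T; water: 3448.5(T − 51.5)
3937.6 T = 177598 − 39078 = 138520
T ≈ 35.18 °C (positive, so assuming full melt was valid).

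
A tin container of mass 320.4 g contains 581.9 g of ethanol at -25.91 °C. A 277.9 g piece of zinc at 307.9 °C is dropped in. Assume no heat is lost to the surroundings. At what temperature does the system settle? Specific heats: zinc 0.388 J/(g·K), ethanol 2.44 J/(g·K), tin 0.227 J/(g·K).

T_f ≈ -3.4 °C

T_f is the heat-capacity-weighted average of the initial temperatures:
T_f = (107.83*307.9 + 1419.8*(-25.91) + 72.73*(-25.91)) / (107.83 + 1419.8 + 72.73)
    = -5473 / 1600.4 ≈ -3.42 °C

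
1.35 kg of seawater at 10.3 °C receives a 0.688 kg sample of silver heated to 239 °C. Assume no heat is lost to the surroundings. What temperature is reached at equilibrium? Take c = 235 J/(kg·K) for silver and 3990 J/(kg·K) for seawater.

T_f = Σ m_i c_i T_i / Σ m_i c_i:
T_f = (161.68·239 + 5386.5·10.3) / (161.68 + 5386.5)
    = 94122 / 5548.2 ≈ 16.96 °C

T_f ≈ 17.0 °C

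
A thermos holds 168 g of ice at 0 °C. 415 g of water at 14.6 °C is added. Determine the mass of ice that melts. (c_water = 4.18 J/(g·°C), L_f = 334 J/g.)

m_melted ≈ 75.8 g

Heat available from the water dropping to 0 °C: 415×4.18×14.6 = 25327 J.
To melt every bit of ice: 168×334 = 56112 J.
25327 J < 56112 J, so only part of the ice melts and the system sits at 0 °C.
Mass melted = 25327/334 ≈ 75.83 g.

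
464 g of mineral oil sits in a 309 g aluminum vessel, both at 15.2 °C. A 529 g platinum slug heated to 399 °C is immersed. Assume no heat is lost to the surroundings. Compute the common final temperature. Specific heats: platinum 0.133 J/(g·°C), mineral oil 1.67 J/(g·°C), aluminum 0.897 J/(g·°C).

T_f ≈ 39.3 °C

Energy conservation, ΣQ = 0:
529*0.133*(T − 399) + 464*1.67*(T − 15.2) + 309*0.897*(T − 15.2) = 0
70.36(T − 399) + 774.88(T − 15.2) + 277.17(T − 15.2) = 0
1122.4 T = 44064
T = 44064 / 1122.4 = 39.3 °C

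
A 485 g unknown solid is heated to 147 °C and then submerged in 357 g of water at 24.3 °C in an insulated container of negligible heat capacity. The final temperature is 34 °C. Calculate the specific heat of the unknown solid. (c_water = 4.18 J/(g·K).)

Heat lost by the unknown solid = heat gained by the water:
485×c×(147 − 34) = 357×4.18×(34 − 24.3)
54805 c = 14475  ⇒  c ≈ 0.2641 J/(g·K)

c ≈ 0.264 J/(g·K)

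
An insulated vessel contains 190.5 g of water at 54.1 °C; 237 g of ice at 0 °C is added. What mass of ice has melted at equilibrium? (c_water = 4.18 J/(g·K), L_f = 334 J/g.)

m_melted ≈ 129 g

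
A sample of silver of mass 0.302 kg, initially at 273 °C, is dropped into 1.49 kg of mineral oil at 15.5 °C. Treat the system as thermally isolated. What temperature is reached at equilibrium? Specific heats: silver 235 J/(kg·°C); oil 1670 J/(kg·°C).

T_f ≈ 22.6 °C

Set heat shed by the hot body equal to heat absorbed by the cold body:
0.302×235×(273 − T) = 1.49×1670×(T − 15.5)
70.97(273 − T) = 2488.3(T − 15.5)
2559.3 T = 57943  ⇒  T ≈ 22.64 °C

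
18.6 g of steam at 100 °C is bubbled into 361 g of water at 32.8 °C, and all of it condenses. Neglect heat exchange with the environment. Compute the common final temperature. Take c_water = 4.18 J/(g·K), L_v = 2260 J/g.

T_f ≈ 62.6 °C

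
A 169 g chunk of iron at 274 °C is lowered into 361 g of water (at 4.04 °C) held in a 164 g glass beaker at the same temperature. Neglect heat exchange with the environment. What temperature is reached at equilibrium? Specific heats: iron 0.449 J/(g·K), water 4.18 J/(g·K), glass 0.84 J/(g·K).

Heat gained plus heat lost sum to zero:
169·0.449·(T − 274) + 361·4.18·(T − 4.04) + 164·0.84·(T − 4.04) = 0
75.88(T − 274) + 1509(T − 4.04) + 137.76(T − 4.04) = 0
(75.88 + 1509 + 137.76) T = 75.88·274 + 1509·4.04 + 137.76·4.04
T = 27444 / 1722.6 = 15.9 °C

T_f ≈ 15.9 °C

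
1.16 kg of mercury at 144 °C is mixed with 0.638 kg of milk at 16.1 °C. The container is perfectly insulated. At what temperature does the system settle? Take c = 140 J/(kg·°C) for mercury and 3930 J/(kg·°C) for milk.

T_f ≈ 23.9 °C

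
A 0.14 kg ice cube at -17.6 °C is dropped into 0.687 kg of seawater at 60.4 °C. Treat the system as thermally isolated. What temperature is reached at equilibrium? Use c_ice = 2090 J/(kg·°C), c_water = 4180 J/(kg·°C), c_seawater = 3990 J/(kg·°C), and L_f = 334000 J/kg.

T_f ≈ 34.2 °C

Net heat exchanged in the isolated system is zero:
ice -17.6→0 °C: 0.14·2090·17.6 = 5149.8
  latent heat to melt: 0.14·334000 = 46760
  meltwater 0→T: 0.14·4180·T = 585.2 T
  seawater: 2741.1(T − 60.4)
3326.3 T = 165564 − 51910 = 113654
T ≈ 34.17 °C (positive, so assuming full melt was valid).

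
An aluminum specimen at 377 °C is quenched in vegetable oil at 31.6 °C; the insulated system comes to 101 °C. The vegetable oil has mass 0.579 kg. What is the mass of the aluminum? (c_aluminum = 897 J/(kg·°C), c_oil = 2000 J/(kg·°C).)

m ≈ 0.325 kg

Heat lost by the aluminum = heat gained by the oil:
m×897×(377 − 101) = 0.579×2000×(101 − 31.6)
247572 m = 80365  ⇒  m ≈ 0.3246 kg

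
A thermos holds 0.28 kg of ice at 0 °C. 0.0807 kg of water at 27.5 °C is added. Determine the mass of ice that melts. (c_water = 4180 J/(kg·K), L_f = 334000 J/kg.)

Water can give up m c ΔT = 0.0807·4180·27.5 = 9276.5 J before reaching 0 °C.
To melt every bit of ice: 0.28·334000 = 93520 J.
That's not enough to melt it all — equilibrium is at 0 °C with ice remaining.
Mass melted = 9276.5/334000 ≈ 0.02777 kg.

m_melted ≈ 0.0278 kg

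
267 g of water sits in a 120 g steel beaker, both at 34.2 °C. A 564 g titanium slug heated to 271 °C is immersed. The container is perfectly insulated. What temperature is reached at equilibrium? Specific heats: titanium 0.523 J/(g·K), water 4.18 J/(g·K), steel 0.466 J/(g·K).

T_f ≈ 81.8 °C

Heat gained plus heat lost sum to zero:
564*0.523*(T − 271) + 267*4.18*(T − 34.2) + 120*0.466*(T − 34.2) = 0
294.97(T − 271) + 1116.1(T − 34.2) + 55.92(T − 34.2) = 0
1467 T = 120019
T = 120019/1467 ≈ 81.82 °C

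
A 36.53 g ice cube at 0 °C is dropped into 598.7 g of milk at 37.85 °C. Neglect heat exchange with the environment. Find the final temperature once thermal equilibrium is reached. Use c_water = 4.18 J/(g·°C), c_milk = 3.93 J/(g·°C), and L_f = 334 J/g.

Let T be the final temperature. ΣQ_i = 0:
melt ice: 36.53×334 = 12201
  warm the meltwater: 152.7 T
  milk cools: 598.7×3.93×(T − 37.85) = 2352.9(T − 37.85)
2505.6 T = 89057 − 12201 = 76856
T ≈ 30.67 °C. Since T > 0 °C, the all-ice-melts assumption holds.

T_f ≈ 30.7 °C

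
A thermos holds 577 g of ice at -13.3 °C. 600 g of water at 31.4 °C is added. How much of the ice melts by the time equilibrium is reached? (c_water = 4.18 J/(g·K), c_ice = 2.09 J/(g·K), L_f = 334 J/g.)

m_melted ≈ 188 g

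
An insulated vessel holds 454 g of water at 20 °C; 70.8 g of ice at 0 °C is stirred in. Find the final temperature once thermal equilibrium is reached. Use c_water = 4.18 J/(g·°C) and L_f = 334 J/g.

T_f ≈ 6.5 °C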